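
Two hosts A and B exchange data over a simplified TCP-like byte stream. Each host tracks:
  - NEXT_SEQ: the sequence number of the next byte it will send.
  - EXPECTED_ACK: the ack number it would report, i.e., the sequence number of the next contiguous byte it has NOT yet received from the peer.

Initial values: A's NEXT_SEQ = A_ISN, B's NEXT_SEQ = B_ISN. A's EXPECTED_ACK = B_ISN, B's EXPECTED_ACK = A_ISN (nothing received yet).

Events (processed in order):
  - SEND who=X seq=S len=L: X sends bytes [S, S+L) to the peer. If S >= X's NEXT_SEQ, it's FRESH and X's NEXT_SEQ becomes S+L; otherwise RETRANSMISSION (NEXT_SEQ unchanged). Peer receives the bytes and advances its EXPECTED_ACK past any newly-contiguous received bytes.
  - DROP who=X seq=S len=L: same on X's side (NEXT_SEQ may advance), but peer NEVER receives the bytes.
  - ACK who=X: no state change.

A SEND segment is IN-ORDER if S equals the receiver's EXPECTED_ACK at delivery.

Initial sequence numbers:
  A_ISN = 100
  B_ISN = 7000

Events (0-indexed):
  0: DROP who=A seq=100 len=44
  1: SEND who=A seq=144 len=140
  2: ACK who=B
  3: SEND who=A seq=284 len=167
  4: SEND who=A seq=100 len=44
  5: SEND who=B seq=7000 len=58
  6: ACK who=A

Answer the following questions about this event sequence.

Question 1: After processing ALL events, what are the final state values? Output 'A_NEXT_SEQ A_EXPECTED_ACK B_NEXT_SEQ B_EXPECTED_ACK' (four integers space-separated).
Answer: 451 7058 7058 451

Derivation:
After event 0: A_seq=144 A_ack=7000 B_seq=7000 B_ack=100
After event 1: A_seq=284 A_ack=7000 B_seq=7000 B_ack=100
After event 2: A_seq=284 A_ack=7000 B_seq=7000 B_ack=100
After event 3: A_seq=451 A_ack=7000 B_seq=7000 B_ack=100
After event 4: A_seq=451 A_ack=7000 B_seq=7000 B_ack=451
After event 5: A_seq=451 A_ack=7058 B_seq=7058 B_ack=451
After event 6: A_seq=451 A_ack=7058 B_seq=7058 B_ack=451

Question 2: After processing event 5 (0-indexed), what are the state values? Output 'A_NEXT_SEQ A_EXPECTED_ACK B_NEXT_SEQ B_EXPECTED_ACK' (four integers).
After event 0: A_seq=144 A_ack=7000 B_seq=7000 B_ack=100
After event 1: A_seq=284 A_ack=7000 B_seq=7000 B_ack=100
After event 2: A_seq=284 A_ack=7000 B_seq=7000 B_ack=100
After event 3: A_seq=451 A_ack=7000 B_seq=7000 B_ack=100
After event 4: A_seq=451 A_ack=7000 B_seq=7000 B_ack=451
After event 5: A_seq=451 A_ack=7058 B_seq=7058 B_ack=451

451 7058 7058 451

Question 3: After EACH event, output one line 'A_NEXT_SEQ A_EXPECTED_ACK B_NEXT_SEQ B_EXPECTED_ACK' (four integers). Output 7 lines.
144 7000 7000 100
284 7000 7000 100
284 7000 7000 100
451 7000 7000 100
451 7000 7000 451
451 7058 7058 451
451 7058 7058 451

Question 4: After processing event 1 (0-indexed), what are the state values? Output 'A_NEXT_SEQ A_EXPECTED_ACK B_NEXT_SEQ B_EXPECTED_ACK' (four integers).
After event 0: A_seq=144 A_ack=7000 B_seq=7000 B_ack=100
After event 1: A_seq=284 A_ack=7000 B_seq=7000 B_ack=100

284 7000 7000 100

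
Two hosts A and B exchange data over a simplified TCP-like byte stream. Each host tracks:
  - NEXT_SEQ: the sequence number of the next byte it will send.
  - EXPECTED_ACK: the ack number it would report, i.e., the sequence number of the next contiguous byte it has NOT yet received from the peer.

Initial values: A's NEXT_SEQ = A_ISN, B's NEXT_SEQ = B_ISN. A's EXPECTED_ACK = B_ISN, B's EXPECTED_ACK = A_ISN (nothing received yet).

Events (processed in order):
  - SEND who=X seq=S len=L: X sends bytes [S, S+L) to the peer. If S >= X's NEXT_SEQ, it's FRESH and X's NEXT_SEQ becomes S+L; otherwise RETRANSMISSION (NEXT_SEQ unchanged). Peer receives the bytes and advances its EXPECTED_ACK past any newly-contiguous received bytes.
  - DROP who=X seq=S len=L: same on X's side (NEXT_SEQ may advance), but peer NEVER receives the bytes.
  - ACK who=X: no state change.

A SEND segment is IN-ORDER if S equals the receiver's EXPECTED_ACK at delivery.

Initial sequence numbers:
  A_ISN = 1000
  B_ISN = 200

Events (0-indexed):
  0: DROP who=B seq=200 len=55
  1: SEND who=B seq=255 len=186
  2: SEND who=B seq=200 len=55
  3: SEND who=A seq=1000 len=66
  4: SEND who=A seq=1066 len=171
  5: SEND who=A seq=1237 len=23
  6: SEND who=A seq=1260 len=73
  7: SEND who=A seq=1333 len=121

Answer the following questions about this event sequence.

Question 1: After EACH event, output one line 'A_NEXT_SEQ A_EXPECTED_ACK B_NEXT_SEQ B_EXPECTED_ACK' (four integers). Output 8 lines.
1000 200 255 1000
1000 200 441 1000
1000 441 441 1000
1066 441 441 1066
1237 441 441 1237
1260 441 441 1260
1333 441 441 1333
1454 441 441 1454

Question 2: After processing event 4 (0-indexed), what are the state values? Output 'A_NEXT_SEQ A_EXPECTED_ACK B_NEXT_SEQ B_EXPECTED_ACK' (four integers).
After event 0: A_seq=1000 A_ack=200 B_seq=255 B_ack=1000
After event 1: A_seq=1000 A_ack=200 B_seq=441 B_ack=1000
After event 2: A_seq=1000 A_ack=441 B_seq=441 B_ack=1000
After event 3: A_seq=1066 A_ack=441 B_seq=441 B_ack=1066
After event 4: A_seq=1237 A_ack=441 B_seq=441 B_ack=1237

1237 441 441 1237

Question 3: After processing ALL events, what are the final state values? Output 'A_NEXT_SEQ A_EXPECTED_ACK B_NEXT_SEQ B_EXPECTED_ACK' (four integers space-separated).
After event 0: A_seq=1000 A_ack=200 B_seq=255 B_ack=1000
After event 1: A_seq=1000 A_ack=200 B_seq=441 B_ack=1000
After event 2: A_seq=1000 A_ack=441 B_seq=441 B_ack=1000
After event 3: A_seq=1066 A_ack=441 B_seq=441 B_ack=1066
After event 4: A_seq=1237 A_ack=441 B_seq=441 B_ack=1237
After event 5: A_seq=1260 A_ack=441 B_seq=441 B_ack=1260
After event 6: A_seq=1333 A_ack=441 B_seq=441 B_ack=1333
After event 7: A_seq=1454 A_ack=441 B_seq=441 B_ack=1454

Answer: 1454 441 441 1454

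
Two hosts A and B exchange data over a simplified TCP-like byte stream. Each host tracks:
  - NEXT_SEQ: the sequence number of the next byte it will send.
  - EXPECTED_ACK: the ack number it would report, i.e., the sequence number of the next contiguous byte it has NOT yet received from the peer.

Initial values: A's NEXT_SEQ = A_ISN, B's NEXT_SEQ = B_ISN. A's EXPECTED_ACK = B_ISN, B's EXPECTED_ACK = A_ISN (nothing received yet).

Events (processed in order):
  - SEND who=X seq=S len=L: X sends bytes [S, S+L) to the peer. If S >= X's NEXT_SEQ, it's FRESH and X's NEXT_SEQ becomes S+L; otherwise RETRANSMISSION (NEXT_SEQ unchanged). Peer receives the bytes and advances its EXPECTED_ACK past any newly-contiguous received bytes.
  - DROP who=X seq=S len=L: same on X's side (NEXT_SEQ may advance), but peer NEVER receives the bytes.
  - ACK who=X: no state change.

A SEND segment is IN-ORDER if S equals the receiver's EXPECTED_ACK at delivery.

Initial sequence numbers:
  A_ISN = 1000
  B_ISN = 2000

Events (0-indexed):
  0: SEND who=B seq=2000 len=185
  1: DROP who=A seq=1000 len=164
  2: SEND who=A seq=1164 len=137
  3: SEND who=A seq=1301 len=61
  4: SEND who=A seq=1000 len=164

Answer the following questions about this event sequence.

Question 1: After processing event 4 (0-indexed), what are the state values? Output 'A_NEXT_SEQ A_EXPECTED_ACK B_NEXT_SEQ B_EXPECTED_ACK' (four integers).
After event 0: A_seq=1000 A_ack=2185 B_seq=2185 B_ack=1000
After event 1: A_seq=1164 A_ack=2185 B_seq=2185 B_ack=1000
After event 2: A_seq=1301 A_ack=2185 B_seq=2185 B_ack=1000
After event 3: A_seq=1362 A_ack=2185 B_seq=2185 B_ack=1000
After event 4: A_seq=1362 A_ack=2185 B_seq=2185 B_ack=1362

1362 2185 2185 1362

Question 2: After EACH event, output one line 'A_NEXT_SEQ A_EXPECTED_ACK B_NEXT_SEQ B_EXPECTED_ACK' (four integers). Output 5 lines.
1000 2185 2185 1000
1164 2185 2185 1000
1301 2185 2185 1000
1362 2185 2185 1000
1362 2185 2185 1362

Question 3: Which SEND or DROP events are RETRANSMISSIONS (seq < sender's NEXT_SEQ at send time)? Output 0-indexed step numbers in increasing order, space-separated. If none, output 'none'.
Step 0: SEND seq=2000 -> fresh
Step 1: DROP seq=1000 -> fresh
Step 2: SEND seq=1164 -> fresh
Step 3: SEND seq=1301 -> fresh
Step 4: SEND seq=1000 -> retransmit

Answer: 4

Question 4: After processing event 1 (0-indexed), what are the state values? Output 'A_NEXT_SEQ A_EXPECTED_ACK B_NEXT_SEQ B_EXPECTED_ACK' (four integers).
After event 0: A_seq=1000 A_ack=2185 B_seq=2185 B_ack=1000
After event 1: A_seq=1164 A_ack=2185 B_seq=2185 B_ack=1000

1164 2185 2185 1000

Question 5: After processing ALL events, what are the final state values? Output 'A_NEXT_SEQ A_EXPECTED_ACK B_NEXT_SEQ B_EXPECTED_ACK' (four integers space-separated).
Answer: 1362 2185 2185 1362

Derivation:
After event 0: A_seq=1000 A_ack=2185 B_seq=2185 B_ack=1000
After event 1: A_seq=1164 A_ack=2185 B_seq=2185 B_ack=1000
After event 2: A_seq=1301 A_ack=2185 B_seq=2185 B_ack=1000
After event 3: A_seq=1362 A_ack=2185 B_seq=2185 B_ack=1000
After event 4: A_seq=1362 A_ack=2185 B_seq=2185 B_ack=1362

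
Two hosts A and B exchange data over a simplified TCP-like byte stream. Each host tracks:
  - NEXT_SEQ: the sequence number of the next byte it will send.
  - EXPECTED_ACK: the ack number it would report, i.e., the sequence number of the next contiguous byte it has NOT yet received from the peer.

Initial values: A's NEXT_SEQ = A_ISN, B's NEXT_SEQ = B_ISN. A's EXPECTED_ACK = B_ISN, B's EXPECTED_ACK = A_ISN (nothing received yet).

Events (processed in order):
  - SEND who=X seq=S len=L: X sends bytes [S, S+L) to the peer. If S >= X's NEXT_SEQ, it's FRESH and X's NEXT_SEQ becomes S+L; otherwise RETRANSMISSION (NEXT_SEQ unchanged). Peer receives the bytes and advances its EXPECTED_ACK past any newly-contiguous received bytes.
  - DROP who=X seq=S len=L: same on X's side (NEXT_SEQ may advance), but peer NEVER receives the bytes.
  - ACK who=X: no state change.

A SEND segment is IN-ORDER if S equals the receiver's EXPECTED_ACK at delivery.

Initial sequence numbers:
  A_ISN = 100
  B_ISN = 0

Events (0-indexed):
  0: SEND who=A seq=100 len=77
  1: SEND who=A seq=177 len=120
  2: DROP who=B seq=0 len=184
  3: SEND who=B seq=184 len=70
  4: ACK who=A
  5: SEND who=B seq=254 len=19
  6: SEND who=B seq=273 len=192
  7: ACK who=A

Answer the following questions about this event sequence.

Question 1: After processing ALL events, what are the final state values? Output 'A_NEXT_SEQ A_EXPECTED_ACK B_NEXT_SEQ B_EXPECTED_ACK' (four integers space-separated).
Answer: 297 0 465 297

Derivation:
After event 0: A_seq=177 A_ack=0 B_seq=0 B_ack=177
After event 1: A_seq=297 A_ack=0 B_seq=0 B_ack=297
After event 2: A_seq=297 A_ack=0 B_seq=184 B_ack=297
After event 3: A_seq=297 A_ack=0 B_seq=254 B_ack=297
After event 4: A_seq=297 A_ack=0 B_seq=254 B_ack=297
After event 5: A_seq=297 A_ack=0 B_seq=273 B_ack=297
After event 6: A_seq=297 A_ack=0 B_seq=465 B_ack=297
After event 7: A_seq=297 A_ack=0 B_seq=465 B_ack=297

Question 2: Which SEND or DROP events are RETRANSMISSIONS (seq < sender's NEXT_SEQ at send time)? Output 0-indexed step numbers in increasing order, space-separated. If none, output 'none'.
Step 0: SEND seq=100 -> fresh
Step 1: SEND seq=177 -> fresh
Step 2: DROP seq=0 -> fresh
Step 3: SEND seq=184 -> fresh
Step 5: SEND seq=254 -> fresh
Step 6: SEND seq=273 -> fresh

Answer: none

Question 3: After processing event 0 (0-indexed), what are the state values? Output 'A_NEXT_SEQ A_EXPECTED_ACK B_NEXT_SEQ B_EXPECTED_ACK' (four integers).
After event 0: A_seq=177 A_ack=0 B_seq=0 B_ack=177

177 0 0 177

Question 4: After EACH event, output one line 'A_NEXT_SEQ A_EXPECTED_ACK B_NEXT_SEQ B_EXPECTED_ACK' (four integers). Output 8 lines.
177 0 0 177
297 0 0 297
297 0 184 297
297 0 254 297
297 0 254 297
297 0 273 297
297 0 465 297
297 0 465 297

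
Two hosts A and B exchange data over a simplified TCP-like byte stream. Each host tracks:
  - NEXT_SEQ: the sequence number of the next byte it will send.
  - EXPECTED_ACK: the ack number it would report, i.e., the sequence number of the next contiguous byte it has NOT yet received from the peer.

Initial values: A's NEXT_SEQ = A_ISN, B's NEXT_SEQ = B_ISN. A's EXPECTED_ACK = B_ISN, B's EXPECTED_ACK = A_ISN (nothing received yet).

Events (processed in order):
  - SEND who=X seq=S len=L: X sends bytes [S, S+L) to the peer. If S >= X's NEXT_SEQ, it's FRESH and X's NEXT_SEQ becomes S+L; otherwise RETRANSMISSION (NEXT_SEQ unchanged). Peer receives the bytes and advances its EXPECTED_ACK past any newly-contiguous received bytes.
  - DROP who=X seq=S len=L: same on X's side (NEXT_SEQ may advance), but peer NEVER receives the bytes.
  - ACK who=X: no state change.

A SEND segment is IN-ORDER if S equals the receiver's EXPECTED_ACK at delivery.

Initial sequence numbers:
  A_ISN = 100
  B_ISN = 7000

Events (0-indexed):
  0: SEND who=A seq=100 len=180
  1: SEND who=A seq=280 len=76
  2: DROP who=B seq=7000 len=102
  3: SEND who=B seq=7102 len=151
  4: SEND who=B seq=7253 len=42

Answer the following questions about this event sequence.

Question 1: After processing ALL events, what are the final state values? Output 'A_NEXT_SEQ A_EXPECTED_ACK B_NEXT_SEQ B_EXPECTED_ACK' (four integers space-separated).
Answer: 356 7000 7295 356

Derivation:
After event 0: A_seq=280 A_ack=7000 B_seq=7000 B_ack=280
After event 1: A_seq=356 A_ack=7000 B_seq=7000 B_ack=356
After event 2: A_seq=356 A_ack=7000 B_seq=7102 B_ack=356
After event 3: A_seq=356 A_ack=7000 B_seq=7253 B_ack=356
After event 4: A_seq=356 A_ack=7000 B_seq=7295 B_ack=356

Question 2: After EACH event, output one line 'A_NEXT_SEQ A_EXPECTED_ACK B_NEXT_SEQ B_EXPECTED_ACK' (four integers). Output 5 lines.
280 7000 7000 280
356 7000 7000 356
356 7000 7102 356
356 7000 7253 356
356 7000 7295 356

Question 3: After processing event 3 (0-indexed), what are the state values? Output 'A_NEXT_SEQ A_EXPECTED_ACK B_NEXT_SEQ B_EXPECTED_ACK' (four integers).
After event 0: A_seq=280 A_ack=7000 B_seq=7000 B_ack=280
After event 1: A_seq=356 A_ack=7000 B_seq=7000 B_ack=356
After event 2: A_seq=356 A_ack=7000 B_seq=7102 B_ack=356
After event 3: A_seq=356 A_ack=7000 B_seq=7253 B_ack=356

356 7000 7253 356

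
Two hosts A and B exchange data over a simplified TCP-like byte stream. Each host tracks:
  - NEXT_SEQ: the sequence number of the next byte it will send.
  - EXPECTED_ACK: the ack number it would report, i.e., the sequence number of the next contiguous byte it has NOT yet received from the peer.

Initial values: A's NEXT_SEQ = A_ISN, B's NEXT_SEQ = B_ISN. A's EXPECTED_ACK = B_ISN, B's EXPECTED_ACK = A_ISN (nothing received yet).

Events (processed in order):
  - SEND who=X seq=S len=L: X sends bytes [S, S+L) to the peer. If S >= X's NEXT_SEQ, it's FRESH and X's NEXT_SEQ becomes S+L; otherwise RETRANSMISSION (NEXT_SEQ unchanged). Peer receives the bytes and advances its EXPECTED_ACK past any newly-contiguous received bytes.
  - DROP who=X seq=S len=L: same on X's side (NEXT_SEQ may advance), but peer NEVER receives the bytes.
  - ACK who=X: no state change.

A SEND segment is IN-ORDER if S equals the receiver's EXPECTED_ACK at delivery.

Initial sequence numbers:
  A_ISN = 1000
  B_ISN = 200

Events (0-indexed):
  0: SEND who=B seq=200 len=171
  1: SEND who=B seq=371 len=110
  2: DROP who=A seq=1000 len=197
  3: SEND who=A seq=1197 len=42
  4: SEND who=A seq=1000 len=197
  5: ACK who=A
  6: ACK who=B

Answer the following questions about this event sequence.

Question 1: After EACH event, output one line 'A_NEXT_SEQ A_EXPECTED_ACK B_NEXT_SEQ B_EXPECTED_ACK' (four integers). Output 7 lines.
1000 371 371 1000
1000 481 481 1000
1197 481 481 1000
1239 481 481 1000
1239 481 481 1239
1239 481 481 1239
1239 481 481 1239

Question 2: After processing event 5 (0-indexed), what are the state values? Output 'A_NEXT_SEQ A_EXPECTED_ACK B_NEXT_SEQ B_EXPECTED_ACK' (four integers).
After event 0: A_seq=1000 A_ack=371 B_seq=371 B_ack=1000
After event 1: A_seq=1000 A_ack=481 B_seq=481 B_ack=1000
After event 2: A_seq=1197 A_ack=481 B_seq=481 B_ack=1000
After event 3: A_seq=1239 A_ack=481 B_seq=481 B_ack=1000
After event 4: A_seq=1239 A_ack=481 B_seq=481 B_ack=1239
After event 5: A_seq=1239 A_ack=481 B_seq=481 B_ack=1239

1239 481 481 1239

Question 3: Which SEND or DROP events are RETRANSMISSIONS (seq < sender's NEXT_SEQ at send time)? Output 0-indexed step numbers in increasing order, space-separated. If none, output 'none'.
Answer: 4

Derivation:
Step 0: SEND seq=200 -> fresh
Step 1: SEND seq=371 -> fresh
Step 2: DROP seq=1000 -> fresh
Step 3: SEND seq=1197 -> fresh
Step 4: SEND seq=1000 -> retransmit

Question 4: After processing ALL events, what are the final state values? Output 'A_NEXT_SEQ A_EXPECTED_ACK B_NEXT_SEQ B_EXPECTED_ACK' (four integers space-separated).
After event 0: A_seq=1000 A_ack=371 B_seq=371 B_ack=1000
After event 1: A_seq=1000 A_ack=481 B_seq=481 B_ack=1000
After event 2: A_seq=1197 A_ack=481 B_seq=481 B_ack=1000
After event 3: A_seq=1239 A_ack=481 B_seq=481 B_ack=1000
After event 4: A_seq=1239 A_ack=481 B_seq=481 B_ack=1239
After event 5: A_seq=1239 A_ack=481 B_seq=481 B_ack=1239
After event 6: A_seq=1239 A_ack=481 B_seq=481 B_ack=1239

Answer: 1239 481 481 1239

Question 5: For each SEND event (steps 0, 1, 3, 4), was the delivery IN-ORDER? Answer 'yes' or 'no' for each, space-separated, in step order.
Answer: yes yes no yes

Derivation:
Step 0: SEND seq=200 -> in-order
Step 1: SEND seq=371 -> in-order
Step 3: SEND seq=1197 -> out-of-order
Step 4: SEND seq=1000 -> in-order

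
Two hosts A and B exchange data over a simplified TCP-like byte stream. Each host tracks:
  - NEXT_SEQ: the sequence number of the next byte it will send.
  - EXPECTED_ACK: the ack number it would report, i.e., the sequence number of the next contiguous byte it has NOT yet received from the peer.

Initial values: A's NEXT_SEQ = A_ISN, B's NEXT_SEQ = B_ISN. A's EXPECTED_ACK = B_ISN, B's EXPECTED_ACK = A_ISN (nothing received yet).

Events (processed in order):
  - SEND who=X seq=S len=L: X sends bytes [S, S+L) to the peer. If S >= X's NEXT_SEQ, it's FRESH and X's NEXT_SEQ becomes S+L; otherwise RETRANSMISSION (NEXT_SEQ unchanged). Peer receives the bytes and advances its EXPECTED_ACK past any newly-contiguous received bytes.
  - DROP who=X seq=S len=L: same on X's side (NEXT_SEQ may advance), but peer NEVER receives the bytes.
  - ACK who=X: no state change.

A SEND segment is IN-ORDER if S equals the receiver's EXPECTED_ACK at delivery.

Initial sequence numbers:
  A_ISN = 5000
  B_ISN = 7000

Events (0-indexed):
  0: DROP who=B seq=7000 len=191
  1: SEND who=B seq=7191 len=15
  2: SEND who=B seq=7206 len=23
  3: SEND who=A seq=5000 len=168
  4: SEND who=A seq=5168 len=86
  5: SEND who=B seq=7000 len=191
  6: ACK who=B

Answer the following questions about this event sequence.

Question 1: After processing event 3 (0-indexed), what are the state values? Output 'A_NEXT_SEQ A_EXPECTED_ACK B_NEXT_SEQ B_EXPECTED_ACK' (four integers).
After event 0: A_seq=5000 A_ack=7000 B_seq=7191 B_ack=5000
After event 1: A_seq=5000 A_ack=7000 B_seq=7206 B_ack=5000
After event 2: A_seq=5000 A_ack=7000 B_seq=7229 B_ack=5000
After event 3: A_seq=5168 A_ack=7000 B_seq=7229 B_ack=5168

5168 7000 7229 5168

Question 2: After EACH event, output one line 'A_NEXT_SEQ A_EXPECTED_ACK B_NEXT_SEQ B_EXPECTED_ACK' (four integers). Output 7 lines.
5000 7000 7191 5000
5000 7000 7206 5000
5000 7000 7229 5000
5168 7000 7229 5168
5254 7000 7229 5254
5254 7229 7229 5254
5254 7229 7229 5254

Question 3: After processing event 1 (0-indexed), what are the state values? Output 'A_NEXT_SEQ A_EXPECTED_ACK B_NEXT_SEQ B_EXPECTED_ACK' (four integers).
After event 0: A_seq=5000 A_ack=7000 B_seq=7191 B_ack=5000
After event 1: A_seq=5000 A_ack=7000 B_seq=7206 B_ack=5000

5000 7000 7206 5000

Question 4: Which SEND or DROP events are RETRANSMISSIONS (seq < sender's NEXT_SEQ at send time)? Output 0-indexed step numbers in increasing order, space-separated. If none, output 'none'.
Step 0: DROP seq=7000 -> fresh
Step 1: SEND seq=7191 -> fresh
Step 2: SEND seq=7206 -> fresh
Step 3: SEND seq=5000 -> fresh
Step 4: SEND seq=5168 -> fresh
Step 5: SEND seq=7000 -> retransmit

Answer: 5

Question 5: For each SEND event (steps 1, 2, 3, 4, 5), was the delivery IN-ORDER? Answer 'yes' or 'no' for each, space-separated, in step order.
Answer: no no yes yes yes

Derivation:
Step 1: SEND seq=7191 -> out-of-order
Step 2: SEND seq=7206 -> out-of-order
Step 3: SEND seq=5000 -> in-order
Step 4: SEND seq=5168 -> in-order
Step 5: SEND seq=7000 -> in-order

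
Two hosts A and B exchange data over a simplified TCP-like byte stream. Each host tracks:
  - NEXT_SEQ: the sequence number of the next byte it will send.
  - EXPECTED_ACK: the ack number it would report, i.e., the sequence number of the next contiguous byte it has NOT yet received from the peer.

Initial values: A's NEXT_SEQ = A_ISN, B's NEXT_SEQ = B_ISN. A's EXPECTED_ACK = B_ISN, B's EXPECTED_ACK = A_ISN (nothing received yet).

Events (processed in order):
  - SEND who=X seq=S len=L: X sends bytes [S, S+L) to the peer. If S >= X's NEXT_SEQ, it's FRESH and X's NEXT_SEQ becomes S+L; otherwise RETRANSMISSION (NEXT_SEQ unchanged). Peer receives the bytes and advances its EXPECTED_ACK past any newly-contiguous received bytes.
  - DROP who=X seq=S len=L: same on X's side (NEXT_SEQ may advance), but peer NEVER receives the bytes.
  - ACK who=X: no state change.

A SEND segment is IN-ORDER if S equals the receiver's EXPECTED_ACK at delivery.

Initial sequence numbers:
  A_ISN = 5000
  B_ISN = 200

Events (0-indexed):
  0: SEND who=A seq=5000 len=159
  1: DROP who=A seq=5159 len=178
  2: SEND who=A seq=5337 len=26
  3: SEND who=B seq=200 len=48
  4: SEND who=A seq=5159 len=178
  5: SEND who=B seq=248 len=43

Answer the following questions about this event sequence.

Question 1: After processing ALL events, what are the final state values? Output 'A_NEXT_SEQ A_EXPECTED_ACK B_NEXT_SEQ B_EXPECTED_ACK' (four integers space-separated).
After event 0: A_seq=5159 A_ack=200 B_seq=200 B_ack=5159
After event 1: A_seq=5337 A_ack=200 B_seq=200 B_ack=5159
After event 2: A_seq=5363 A_ack=200 B_seq=200 B_ack=5159
After event 3: A_seq=5363 A_ack=248 B_seq=248 B_ack=5159
After event 4: A_seq=5363 A_ack=248 B_seq=248 B_ack=5363
After event 5: A_seq=5363 A_ack=291 B_seq=291 B_ack=5363

Answer: 5363 291 291 5363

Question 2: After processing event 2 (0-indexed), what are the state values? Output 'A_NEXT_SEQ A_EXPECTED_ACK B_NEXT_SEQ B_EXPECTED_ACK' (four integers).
After event 0: A_seq=5159 A_ack=200 B_seq=200 B_ack=5159
After event 1: A_seq=5337 A_ack=200 B_seq=200 B_ack=5159
After event 2: A_seq=5363 A_ack=200 B_seq=200 B_ack=5159

5363 200 200 5159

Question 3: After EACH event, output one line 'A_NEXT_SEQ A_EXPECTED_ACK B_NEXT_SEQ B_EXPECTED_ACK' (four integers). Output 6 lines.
5159 200 200 5159
5337 200 200 5159
5363 200 200 5159
5363 248 248 5159
5363 248 248 5363
5363 291 291 5363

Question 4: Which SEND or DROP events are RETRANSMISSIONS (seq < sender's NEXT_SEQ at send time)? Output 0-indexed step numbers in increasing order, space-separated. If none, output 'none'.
Step 0: SEND seq=5000 -> fresh
Step 1: DROP seq=5159 -> fresh
Step 2: SEND seq=5337 -> fresh
Step 3: SEND seq=200 -> fresh
Step 4: SEND seq=5159 -> retransmit
Step 5: SEND seq=248 -> fresh

Answer: 4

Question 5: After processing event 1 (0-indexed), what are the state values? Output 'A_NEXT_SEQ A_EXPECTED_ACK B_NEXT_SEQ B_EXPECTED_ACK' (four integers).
After event 0: A_seq=5159 A_ack=200 B_seq=200 B_ack=5159
After event 1: A_seq=5337 A_ack=200 B_seq=200 B_ack=5159

5337 200 200 5159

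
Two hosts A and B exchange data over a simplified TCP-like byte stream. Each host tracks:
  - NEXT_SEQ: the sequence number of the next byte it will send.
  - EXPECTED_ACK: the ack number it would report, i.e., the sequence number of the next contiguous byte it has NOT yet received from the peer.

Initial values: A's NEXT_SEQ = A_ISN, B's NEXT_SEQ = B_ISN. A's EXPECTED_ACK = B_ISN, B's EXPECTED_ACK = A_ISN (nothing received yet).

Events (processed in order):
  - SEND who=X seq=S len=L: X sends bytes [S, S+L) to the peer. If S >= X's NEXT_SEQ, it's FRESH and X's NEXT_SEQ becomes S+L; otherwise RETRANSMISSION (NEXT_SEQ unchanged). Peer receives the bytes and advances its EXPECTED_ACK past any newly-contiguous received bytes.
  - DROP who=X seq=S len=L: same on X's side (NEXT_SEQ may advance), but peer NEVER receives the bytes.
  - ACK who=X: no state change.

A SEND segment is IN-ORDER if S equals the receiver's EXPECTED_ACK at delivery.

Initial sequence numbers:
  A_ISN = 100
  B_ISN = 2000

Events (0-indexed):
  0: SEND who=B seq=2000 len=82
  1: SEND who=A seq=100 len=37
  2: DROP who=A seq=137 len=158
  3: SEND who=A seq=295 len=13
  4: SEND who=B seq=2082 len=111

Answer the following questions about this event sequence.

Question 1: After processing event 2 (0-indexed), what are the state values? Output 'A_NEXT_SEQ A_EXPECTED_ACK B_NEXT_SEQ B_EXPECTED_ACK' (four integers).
After event 0: A_seq=100 A_ack=2082 B_seq=2082 B_ack=100
After event 1: A_seq=137 A_ack=2082 B_seq=2082 B_ack=137
After event 2: A_seq=295 A_ack=2082 B_seq=2082 B_ack=137

295 2082 2082 137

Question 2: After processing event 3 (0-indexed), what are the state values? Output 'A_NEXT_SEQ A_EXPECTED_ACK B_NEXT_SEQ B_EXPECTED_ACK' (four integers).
After event 0: A_seq=100 A_ack=2082 B_seq=2082 B_ack=100
After event 1: A_seq=137 A_ack=2082 B_seq=2082 B_ack=137
After event 2: A_seq=295 A_ack=2082 B_seq=2082 B_ack=137
After event 3: A_seq=308 A_ack=2082 B_seq=2082 B_ack=137

308 2082 2082 137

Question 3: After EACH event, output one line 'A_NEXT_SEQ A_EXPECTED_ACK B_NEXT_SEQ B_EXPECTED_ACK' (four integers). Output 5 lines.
100 2082 2082 100
137 2082 2082 137
295 2082 2082 137
308 2082 2082 137
308 2193 2193 137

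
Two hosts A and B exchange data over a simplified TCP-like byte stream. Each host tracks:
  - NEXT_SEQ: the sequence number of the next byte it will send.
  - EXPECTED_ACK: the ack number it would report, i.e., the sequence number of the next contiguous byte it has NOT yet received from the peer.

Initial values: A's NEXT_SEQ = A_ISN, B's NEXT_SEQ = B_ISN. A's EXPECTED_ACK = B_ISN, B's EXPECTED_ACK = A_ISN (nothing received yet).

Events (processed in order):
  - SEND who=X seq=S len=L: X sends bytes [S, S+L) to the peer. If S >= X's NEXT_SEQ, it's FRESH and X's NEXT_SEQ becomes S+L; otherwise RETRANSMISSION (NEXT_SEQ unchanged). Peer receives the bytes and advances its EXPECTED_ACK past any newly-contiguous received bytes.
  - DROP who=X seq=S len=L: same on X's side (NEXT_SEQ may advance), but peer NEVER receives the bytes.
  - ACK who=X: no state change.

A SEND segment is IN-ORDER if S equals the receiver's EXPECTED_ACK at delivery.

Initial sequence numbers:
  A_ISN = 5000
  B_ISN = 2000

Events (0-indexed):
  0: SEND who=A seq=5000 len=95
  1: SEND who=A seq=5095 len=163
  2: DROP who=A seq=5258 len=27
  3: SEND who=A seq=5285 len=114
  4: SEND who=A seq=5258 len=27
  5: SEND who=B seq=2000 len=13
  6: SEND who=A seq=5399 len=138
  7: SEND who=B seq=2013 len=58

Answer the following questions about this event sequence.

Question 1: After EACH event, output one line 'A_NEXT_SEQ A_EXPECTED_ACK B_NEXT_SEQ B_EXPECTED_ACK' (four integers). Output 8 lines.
5095 2000 2000 5095
5258 2000 2000 5258
5285 2000 2000 5258
5399 2000 2000 5258
5399 2000 2000 5399
5399 2013 2013 5399
5537 2013 2013 5537
5537 2071 2071 5537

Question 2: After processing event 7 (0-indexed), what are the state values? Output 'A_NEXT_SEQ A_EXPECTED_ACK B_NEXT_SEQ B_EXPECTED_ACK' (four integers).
After event 0: A_seq=5095 A_ack=2000 B_seq=2000 B_ack=5095
After event 1: A_seq=5258 A_ack=2000 B_seq=2000 B_ack=5258
After event 2: A_seq=5285 A_ack=2000 B_seq=2000 B_ack=5258
After event 3: A_seq=5399 A_ack=2000 B_seq=2000 B_ack=5258
After event 4: A_seq=5399 A_ack=2000 B_seq=2000 B_ack=5399
After event 5: A_seq=5399 A_ack=2013 B_seq=2013 B_ack=5399
After event 6: A_seq=5537 A_ack=2013 B_seq=2013 B_ack=5537
After event 7: A_seq=5537 A_ack=2071 B_seq=2071 B_ack=5537

5537 2071 2071 5537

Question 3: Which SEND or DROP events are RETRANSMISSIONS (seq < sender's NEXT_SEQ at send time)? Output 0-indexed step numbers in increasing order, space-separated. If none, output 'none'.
Answer: 4

Derivation:
Step 0: SEND seq=5000 -> fresh
Step 1: SEND seq=5095 -> fresh
Step 2: DROP seq=5258 -> fresh
Step 3: SEND seq=5285 -> fresh
Step 4: SEND seq=5258 -> retransmit
Step 5: SEND seq=2000 -> fresh
Step 6: SEND seq=5399 -> fresh
Step 7: SEND seq=2013 -> fresh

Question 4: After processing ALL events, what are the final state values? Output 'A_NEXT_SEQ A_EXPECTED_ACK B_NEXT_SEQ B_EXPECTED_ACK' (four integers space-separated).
Answer: 5537 2071 2071 5537

Derivation:
After event 0: A_seq=5095 A_ack=2000 B_seq=2000 B_ack=5095
After event 1: A_seq=5258 A_ack=2000 B_seq=2000 B_ack=5258
After event 2: A_seq=5285 A_ack=2000 B_seq=2000 B_ack=5258
After event 3: A_seq=5399 A_ack=2000 B_seq=2000 B_ack=5258
After event 4: A_seq=5399 A_ack=2000 B_seq=2000 B_ack=5399
After event 5: A_seq=5399 A_ack=2013 B_seq=2013 B_ack=5399
After event 6: A_seq=5537 A_ack=2013 B_seq=2013 B_ack=5537
After event 7: A_seq=5537 A_ack=2071 B_seq=2071 B_ack=5537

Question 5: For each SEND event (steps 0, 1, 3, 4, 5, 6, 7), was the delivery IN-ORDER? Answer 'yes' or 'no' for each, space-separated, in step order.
Answer: yes yes no yes yes yes yes

Derivation:
Step 0: SEND seq=5000 -> in-order
Step 1: SEND seq=5095 -> in-order
Step 3: SEND seq=5285 -> out-of-order
Step 4: SEND seq=5258 -> in-order
Step 5: SEND seq=2000 -> in-order
Step 6: SEND seq=5399 -> in-order
Step 7: SEND seq=2013 -> in-order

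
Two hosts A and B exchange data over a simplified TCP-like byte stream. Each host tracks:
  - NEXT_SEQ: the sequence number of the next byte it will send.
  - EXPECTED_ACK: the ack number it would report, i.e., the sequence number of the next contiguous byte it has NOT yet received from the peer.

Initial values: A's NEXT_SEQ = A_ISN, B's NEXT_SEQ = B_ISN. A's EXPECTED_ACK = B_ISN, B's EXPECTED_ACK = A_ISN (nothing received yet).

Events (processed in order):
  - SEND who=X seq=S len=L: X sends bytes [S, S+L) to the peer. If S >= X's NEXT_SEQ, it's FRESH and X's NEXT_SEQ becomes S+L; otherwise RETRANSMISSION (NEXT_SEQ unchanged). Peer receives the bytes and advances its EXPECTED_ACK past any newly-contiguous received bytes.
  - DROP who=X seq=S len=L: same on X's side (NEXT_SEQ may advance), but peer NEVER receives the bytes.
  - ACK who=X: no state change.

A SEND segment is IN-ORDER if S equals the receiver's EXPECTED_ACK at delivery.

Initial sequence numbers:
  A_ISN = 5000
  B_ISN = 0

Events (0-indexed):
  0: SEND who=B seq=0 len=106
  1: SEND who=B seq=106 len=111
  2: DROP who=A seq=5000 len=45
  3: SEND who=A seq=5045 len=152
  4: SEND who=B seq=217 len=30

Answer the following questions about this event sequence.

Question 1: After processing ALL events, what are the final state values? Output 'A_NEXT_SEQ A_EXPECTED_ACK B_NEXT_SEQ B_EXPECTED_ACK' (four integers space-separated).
Answer: 5197 247 247 5000

Derivation:
After event 0: A_seq=5000 A_ack=106 B_seq=106 B_ack=5000
After event 1: A_seq=5000 A_ack=217 B_seq=217 B_ack=5000
After event 2: A_seq=5045 A_ack=217 B_seq=217 B_ack=5000
After event 3: A_seq=5197 A_ack=217 B_seq=217 B_ack=5000
After event 4: A_seq=5197 A_ack=247 B_seq=247 B_ack=5000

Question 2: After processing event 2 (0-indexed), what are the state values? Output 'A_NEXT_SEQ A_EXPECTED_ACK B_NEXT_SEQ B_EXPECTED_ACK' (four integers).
After event 0: A_seq=5000 A_ack=106 B_seq=106 B_ack=5000
After event 1: A_seq=5000 A_ack=217 B_seq=217 B_ack=5000
After event 2: A_seq=5045 A_ack=217 B_seq=217 B_ack=5000

5045 217 217 5000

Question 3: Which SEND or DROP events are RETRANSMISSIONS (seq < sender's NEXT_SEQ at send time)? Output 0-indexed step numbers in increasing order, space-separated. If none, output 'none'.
Answer: none

Derivation:
Step 0: SEND seq=0 -> fresh
Step 1: SEND seq=106 -> fresh
Step 2: DROP seq=5000 -> fresh
Step 3: SEND seq=5045 -> fresh
Step 4: SEND seq=217 -> fresh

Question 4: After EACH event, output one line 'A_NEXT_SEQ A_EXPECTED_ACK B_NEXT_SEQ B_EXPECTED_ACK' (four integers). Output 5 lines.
5000 106 106 5000
5000 217 217 5000
5045 217 217 5000
5197 217 217 5000
5197 247 247 5000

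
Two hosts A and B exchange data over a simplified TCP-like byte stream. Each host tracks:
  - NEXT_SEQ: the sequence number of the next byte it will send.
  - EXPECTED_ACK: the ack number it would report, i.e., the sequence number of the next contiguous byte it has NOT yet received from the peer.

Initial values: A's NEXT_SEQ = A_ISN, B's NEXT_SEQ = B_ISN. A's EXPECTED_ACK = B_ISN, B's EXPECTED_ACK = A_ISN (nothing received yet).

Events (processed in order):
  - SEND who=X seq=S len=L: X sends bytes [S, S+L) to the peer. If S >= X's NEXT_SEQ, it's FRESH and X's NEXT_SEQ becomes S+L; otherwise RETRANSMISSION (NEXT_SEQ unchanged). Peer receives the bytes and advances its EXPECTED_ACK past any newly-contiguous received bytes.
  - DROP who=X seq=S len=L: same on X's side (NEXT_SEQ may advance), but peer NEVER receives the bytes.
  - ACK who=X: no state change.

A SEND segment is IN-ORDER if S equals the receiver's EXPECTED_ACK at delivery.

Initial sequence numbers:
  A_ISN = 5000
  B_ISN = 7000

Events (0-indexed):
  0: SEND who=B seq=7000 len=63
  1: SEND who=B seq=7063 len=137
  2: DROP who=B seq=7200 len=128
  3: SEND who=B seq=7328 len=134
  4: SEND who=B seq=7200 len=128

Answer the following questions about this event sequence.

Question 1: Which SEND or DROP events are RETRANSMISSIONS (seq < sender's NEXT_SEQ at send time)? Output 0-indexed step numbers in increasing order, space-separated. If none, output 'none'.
Step 0: SEND seq=7000 -> fresh
Step 1: SEND seq=7063 -> fresh
Step 2: DROP seq=7200 -> fresh
Step 3: SEND seq=7328 -> fresh
Step 4: SEND seq=7200 -> retransmit

Answer: 4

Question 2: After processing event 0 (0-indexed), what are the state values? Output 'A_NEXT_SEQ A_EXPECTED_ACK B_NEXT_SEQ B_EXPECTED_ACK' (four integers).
After event 0: A_seq=5000 A_ack=7063 B_seq=7063 B_ack=5000

5000 7063 7063 5000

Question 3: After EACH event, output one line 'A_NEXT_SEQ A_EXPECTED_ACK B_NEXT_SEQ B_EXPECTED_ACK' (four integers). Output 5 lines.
5000 7063 7063 5000
5000 7200 7200 5000
5000 7200 7328 5000
5000 7200 7462 5000
5000 7462 7462 5000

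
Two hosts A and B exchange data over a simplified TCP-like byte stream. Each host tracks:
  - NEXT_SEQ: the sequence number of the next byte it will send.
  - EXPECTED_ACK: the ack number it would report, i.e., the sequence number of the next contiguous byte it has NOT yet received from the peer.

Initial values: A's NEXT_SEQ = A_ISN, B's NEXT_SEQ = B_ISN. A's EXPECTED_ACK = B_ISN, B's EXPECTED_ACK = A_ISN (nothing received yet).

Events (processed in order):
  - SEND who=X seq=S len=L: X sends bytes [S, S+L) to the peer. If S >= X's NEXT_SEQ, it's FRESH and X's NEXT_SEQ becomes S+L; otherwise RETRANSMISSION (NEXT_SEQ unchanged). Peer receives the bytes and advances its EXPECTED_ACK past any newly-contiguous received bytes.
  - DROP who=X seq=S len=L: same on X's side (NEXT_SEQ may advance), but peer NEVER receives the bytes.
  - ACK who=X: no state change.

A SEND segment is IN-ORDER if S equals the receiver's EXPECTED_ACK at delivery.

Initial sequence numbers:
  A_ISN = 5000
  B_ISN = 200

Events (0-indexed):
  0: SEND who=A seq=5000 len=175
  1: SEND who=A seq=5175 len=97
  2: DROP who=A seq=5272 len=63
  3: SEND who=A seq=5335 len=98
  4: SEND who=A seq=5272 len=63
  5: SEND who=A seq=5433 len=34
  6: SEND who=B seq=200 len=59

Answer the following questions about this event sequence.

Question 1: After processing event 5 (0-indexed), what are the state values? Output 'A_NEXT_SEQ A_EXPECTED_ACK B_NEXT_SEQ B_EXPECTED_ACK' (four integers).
After event 0: A_seq=5175 A_ack=200 B_seq=200 B_ack=5175
After event 1: A_seq=5272 A_ack=200 B_seq=200 B_ack=5272
After event 2: A_seq=5335 A_ack=200 B_seq=200 B_ack=5272
After event 3: A_seq=5433 A_ack=200 B_seq=200 B_ack=5272
After event 4: A_seq=5433 A_ack=200 B_seq=200 B_ack=5433
After event 5: A_seq=5467 A_ack=200 B_seq=200 B_ack=5467

5467 200 200 5467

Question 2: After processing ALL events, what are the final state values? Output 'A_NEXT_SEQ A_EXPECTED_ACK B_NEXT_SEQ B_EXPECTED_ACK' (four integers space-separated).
After event 0: A_seq=5175 A_ack=200 B_seq=200 B_ack=5175
After event 1: A_seq=5272 A_ack=200 B_seq=200 B_ack=5272
After event 2: A_seq=5335 A_ack=200 B_seq=200 B_ack=5272
After event 3: A_seq=5433 A_ack=200 B_seq=200 B_ack=5272
After event 4: A_seq=5433 A_ack=200 B_seq=200 B_ack=5433
After event 5: A_seq=5467 A_ack=200 B_seq=200 B_ack=5467
After event 6: A_seq=5467 A_ack=259 B_seq=259 B_ack=5467

Answer: 5467 259 259 5467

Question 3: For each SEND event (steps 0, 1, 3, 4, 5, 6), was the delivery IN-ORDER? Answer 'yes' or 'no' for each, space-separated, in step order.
Answer: yes yes no yes yes yes

Derivation:
Step 0: SEND seq=5000 -> in-order
Step 1: SEND seq=5175 -> in-order
Step 3: SEND seq=5335 -> out-of-order
Step 4: SEND seq=5272 -> in-order
Step 5: SEND seq=5433 -> in-order
Step 6: SEND seq=200 -> in-order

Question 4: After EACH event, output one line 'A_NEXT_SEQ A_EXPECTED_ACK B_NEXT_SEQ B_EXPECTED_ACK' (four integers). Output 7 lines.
5175 200 200 5175
5272 200 200 5272
5335 200 200 5272
5433 200 200 5272
5433 200 200 5433
5467 200 200 5467
5467 259 259 5467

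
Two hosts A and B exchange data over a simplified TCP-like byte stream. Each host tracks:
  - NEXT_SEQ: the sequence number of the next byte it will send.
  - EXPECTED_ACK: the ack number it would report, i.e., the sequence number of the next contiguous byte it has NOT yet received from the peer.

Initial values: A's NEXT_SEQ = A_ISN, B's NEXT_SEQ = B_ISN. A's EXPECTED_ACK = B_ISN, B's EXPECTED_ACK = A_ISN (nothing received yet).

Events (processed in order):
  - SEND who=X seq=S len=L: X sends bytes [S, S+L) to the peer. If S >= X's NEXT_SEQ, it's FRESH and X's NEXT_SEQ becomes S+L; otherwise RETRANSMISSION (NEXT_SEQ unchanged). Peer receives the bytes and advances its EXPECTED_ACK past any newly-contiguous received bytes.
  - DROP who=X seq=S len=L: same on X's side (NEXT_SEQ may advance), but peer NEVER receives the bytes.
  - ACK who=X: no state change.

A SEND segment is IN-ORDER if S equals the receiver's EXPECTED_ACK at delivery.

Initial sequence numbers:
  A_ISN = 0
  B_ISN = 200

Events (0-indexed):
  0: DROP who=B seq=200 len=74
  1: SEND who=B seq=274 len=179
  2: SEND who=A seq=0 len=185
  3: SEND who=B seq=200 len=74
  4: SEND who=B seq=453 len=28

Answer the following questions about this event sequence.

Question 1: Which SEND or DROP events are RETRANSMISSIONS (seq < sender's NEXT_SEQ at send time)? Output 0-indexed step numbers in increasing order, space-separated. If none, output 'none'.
Answer: 3

Derivation:
Step 0: DROP seq=200 -> fresh
Step 1: SEND seq=274 -> fresh
Step 2: SEND seq=0 -> fresh
Step 3: SEND seq=200 -> retransmit
Step 4: SEND seq=453 -> fresh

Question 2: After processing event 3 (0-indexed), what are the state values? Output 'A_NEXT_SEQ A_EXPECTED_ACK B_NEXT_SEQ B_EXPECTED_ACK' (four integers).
After event 0: A_seq=0 A_ack=200 B_seq=274 B_ack=0
After event 1: A_seq=0 A_ack=200 B_seq=453 B_ack=0
After event 2: A_seq=185 A_ack=200 B_seq=453 B_ack=185
After event 3: A_seq=185 A_ack=453 B_seq=453 B_ack=185

185 453 453 185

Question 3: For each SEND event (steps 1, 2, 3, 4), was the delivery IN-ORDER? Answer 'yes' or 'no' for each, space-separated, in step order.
Answer: no yes yes yes

Derivation:
Step 1: SEND seq=274 -> out-of-order
Step 2: SEND seq=0 -> in-order
Step 3: SEND seq=200 -> in-order
Step 4: SEND seq=453 -> in-order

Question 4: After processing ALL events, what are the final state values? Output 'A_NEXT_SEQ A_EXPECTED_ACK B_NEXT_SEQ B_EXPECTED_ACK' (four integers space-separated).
After event 0: A_seq=0 A_ack=200 B_seq=274 B_ack=0
After event 1: A_seq=0 A_ack=200 B_seq=453 B_ack=0
After event 2: A_seq=185 A_ack=200 B_seq=453 B_ack=185
After event 3: A_seq=185 A_ack=453 B_seq=453 B_ack=185
After event 4: A_seq=185 A_ack=481 B_seq=481 B_ack=185

Answer: 185 481 481 185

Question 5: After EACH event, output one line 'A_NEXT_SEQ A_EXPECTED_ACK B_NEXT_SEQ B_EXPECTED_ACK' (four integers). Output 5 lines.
0 200 274 0
0 200 453 0
185 200 453 185
185 453 453 185
185 481 481 185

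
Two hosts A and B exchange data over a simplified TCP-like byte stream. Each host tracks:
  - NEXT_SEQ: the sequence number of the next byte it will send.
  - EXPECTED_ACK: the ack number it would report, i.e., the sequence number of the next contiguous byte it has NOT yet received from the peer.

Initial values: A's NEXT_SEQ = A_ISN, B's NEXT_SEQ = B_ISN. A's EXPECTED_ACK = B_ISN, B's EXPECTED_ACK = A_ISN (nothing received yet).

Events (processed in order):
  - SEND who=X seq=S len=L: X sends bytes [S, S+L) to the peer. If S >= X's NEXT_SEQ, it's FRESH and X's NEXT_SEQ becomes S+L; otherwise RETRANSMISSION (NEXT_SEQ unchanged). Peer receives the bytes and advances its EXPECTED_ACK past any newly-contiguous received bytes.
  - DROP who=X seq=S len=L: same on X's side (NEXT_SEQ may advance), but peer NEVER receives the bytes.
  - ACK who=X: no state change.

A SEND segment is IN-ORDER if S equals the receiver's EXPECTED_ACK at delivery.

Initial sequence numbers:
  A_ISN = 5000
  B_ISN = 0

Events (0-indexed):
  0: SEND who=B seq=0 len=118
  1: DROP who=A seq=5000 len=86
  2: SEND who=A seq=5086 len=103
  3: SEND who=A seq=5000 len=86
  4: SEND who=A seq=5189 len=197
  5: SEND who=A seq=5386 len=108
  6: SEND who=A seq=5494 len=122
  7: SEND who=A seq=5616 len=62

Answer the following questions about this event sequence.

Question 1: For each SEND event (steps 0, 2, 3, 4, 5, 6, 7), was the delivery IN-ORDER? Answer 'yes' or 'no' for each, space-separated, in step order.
Step 0: SEND seq=0 -> in-order
Step 2: SEND seq=5086 -> out-of-order
Step 3: SEND seq=5000 -> in-order
Step 4: SEND seq=5189 -> in-order
Step 5: SEND seq=5386 -> in-order
Step 6: SEND seq=5494 -> in-order
Step 7: SEND seq=5616 -> in-order

Answer: yes no yes yes yes yes yes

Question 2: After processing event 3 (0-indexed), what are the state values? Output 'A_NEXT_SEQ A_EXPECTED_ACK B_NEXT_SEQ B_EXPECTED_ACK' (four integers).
After event 0: A_seq=5000 A_ack=118 B_seq=118 B_ack=5000
After event 1: A_seq=5086 A_ack=118 B_seq=118 B_ack=5000
After event 2: A_seq=5189 A_ack=118 B_seq=118 B_ack=5000
After event 3: A_seq=5189 A_ack=118 B_seq=118 B_ack=5189

5189 118 118 5189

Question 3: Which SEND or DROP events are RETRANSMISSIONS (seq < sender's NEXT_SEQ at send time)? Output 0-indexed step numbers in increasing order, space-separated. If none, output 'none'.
Step 0: SEND seq=0 -> fresh
Step 1: DROP seq=5000 -> fresh
Step 2: SEND seq=5086 -> fresh
Step 3: SEND seq=5000 -> retransmit
Step 4: SEND seq=5189 -> fresh
Step 5: SEND seq=5386 -> fresh
Step 6: SEND seq=5494 -> fresh
Step 7: SEND seq=5616 -> fresh

Answer: 3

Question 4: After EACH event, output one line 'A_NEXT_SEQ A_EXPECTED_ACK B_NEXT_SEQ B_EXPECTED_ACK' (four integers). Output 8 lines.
5000 118 118 5000
5086 118 118 5000
5189 118 118 5000
5189 118 118 5189
5386 118 118 5386
5494 118 118 5494
5616 118 118 5616
5678 118 118 5678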